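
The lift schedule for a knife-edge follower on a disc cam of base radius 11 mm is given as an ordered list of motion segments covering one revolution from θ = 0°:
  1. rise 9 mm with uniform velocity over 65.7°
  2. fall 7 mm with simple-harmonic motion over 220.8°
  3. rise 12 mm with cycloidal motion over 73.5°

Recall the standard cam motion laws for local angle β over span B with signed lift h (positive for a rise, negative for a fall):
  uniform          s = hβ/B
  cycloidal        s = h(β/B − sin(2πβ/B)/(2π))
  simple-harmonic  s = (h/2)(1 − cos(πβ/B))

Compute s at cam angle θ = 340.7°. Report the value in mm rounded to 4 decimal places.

seg 1 [0°–65.7°] uniform, h=9: full span → s += 9 → s = 9.0000
seg 2 [65.7°–286.5°] simple-harmonic, h=-7: full span → s += -7 → s = 2.0000
seg 3 [286.5°–360°] cycloidal, h=12: θ=340.7° here. β=54.2, B=73.5. 12·(0.7374 − sin(2π·0.7374)/(2π)) = 10.7529 → s = 12.7529

12.7529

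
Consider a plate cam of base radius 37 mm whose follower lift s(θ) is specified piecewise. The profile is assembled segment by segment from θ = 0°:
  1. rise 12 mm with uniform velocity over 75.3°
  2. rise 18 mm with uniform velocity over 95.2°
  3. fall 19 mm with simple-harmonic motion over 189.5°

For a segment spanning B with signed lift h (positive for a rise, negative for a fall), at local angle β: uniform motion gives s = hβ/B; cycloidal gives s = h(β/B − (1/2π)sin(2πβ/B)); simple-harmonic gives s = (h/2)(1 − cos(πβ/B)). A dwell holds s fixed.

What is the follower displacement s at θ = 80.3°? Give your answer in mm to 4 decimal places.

seg 1 [0°–75.3°] uniform, h=12: full span → s += 12 → s = 12.0000
seg 2 [75.3°–170.5°] uniform, h=18: θ=80.3° here. β=5, B=95.2. 18·5/95.2 = 0.9454 → s = 12.9454

12.9454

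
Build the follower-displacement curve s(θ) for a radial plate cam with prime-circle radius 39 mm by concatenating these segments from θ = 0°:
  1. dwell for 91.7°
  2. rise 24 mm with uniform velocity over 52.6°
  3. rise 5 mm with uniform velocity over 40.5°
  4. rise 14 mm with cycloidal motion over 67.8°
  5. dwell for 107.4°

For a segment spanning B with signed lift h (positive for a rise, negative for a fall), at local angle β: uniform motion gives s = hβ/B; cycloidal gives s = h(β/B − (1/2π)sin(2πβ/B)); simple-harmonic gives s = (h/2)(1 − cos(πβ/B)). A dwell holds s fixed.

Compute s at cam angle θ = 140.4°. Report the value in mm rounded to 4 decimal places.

seg 1 [0°–91.7°] dwell: s stays 0.0000
seg 2 [91.7°–144.3°] uniform, h=24: θ=140.4° here. β=48.7, B=52.6. 24·48.7/52.6 = 22.2205 → s = 22.2205

22.2205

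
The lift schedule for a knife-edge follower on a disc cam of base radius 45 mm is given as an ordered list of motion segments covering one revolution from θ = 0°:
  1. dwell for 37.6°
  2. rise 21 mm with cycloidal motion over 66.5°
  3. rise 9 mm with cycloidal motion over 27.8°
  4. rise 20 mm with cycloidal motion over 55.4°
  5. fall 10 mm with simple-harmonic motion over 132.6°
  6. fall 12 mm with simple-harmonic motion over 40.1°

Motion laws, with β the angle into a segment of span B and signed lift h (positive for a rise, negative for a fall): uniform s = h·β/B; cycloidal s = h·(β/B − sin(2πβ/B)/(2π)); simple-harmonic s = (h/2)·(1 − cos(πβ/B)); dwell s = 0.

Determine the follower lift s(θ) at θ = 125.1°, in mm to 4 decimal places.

seg 1 [0°–37.6°] dwell: s stays 0.0000
seg 2 [37.6°–104.1°] cycloidal, h=21: full span → s += 21 → s = 21.0000
seg 3 [104.1°–131.9°] cycloidal, h=9: θ=125.1° here. β=21, B=27.8. 9·(0.7554 − sin(2π·0.7554)/(2π)) = 8.2301 → s = 29.2301

29.2301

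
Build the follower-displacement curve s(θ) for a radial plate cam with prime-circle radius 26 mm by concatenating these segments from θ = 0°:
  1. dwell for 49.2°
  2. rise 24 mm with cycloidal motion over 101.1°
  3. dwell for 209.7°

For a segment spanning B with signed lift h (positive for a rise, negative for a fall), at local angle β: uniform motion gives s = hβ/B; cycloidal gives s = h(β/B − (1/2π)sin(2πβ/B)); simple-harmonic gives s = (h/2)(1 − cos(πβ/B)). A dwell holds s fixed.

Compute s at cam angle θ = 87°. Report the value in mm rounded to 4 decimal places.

seg 1 [0°–49.2°] dwell: s stays 0.0000
seg 2 [49.2°–150.3°] cycloidal, h=24: θ=87° here. β=37.8, B=101.1. 24·(0.3739 − sin(2π·0.3739)/(2π)) = 6.2535 → s = 6.2535

6.2535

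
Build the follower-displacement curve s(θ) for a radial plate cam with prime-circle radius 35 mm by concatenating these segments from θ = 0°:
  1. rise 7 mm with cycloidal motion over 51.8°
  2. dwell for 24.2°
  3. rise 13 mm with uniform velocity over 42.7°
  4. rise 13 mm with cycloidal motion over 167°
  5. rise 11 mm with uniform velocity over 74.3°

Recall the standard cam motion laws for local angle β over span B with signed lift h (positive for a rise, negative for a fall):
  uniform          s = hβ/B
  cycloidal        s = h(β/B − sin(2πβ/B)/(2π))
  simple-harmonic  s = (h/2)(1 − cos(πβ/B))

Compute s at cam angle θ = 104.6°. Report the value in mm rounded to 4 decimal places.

seg 1 [0°–51.8°] cycloidal, h=7: full span → s += 7 → s = 7.0000
seg 2 [51.8°–76°] dwell: s stays 7.0000
seg 3 [76°–118.7°] uniform, h=13: θ=104.6° here. β=28.6, B=42.7. 13·28.6/42.7 = 8.7073 → s = 15.7073

15.7073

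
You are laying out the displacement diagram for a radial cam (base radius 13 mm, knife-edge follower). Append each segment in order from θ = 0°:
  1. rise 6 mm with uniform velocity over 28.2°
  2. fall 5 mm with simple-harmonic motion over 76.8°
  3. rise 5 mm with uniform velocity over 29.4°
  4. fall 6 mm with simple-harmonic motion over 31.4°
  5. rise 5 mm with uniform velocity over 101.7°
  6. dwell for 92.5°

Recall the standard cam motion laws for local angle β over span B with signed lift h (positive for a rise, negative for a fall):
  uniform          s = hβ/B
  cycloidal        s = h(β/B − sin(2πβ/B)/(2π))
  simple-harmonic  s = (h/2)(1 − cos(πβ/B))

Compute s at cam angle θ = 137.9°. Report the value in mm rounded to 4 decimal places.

seg 1 [0°–28.2°] uniform, h=6: full span → s += 6 → s = 6.0000
seg 2 [28.2°–105°] simple-harmonic, h=-5: full span → s += -5 → s = 1.0000
seg 3 [105°–134.4°] uniform, h=5: full span → s += 5 → s = 6.0000
seg 4 [134.4°–165.8°] simple-harmonic, h=-6: θ=137.9° here. β=3.5, B=31.4. -6/2·(1 − cos(π·0.1115)) = -0.1821 → s = 5.8179

5.8179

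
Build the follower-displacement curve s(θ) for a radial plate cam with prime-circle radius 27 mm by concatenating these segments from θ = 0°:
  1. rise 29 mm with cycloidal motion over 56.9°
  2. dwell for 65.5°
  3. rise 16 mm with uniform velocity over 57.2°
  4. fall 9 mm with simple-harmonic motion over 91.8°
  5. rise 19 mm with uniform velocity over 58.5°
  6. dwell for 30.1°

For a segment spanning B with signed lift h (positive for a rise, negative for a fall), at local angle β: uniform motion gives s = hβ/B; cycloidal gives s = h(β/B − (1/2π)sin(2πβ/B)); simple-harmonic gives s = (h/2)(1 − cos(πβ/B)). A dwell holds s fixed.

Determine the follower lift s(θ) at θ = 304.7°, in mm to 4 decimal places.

seg 1 [0°–56.9°] cycloidal, h=29: full span → s += 29 → s = 29.0000
seg 2 [56.9°–122.4°] dwell: s stays 29.0000
seg 3 [122.4°–179.6°] uniform, h=16: full span → s += 16 → s = 45.0000
seg 4 [179.6°–271.4°] simple-harmonic, h=-9: full span → s += -9 → s = 36.0000
seg 5 [271.4°–329.9°] uniform, h=19: θ=304.7° here. β=33.3, B=58.5. 19·33.3/58.5 = 10.8154 → s = 46.8154

46.8154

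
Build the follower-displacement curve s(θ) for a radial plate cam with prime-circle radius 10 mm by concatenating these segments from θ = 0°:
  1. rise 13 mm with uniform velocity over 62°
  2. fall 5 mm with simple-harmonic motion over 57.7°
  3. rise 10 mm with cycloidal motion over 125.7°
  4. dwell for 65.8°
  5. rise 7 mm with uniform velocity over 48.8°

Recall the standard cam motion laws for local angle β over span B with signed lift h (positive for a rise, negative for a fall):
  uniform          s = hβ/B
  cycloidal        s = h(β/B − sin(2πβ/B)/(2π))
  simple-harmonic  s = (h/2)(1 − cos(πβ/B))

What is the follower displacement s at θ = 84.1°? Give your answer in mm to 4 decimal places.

seg 1 [0°–62°] uniform, h=13: full span → s += 13 → s = 13.0000
seg 2 [62°–119.7°] simple-harmonic, h=-5: θ=84.1° here. β=22.1, B=57.7. -5/2·(1 − cos(π·0.3830)) = -1.6018 → s = 11.3982

11.3982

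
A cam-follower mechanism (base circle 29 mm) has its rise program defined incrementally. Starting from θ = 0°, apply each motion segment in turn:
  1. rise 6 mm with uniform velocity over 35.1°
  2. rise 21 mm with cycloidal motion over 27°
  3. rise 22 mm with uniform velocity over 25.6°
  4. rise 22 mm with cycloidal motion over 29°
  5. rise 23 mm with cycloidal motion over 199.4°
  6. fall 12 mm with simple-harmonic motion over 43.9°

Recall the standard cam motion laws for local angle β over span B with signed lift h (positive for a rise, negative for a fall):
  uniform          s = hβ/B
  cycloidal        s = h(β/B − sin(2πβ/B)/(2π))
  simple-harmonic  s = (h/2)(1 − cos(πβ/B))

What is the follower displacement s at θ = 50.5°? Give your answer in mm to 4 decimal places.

seg 1 [0°–35.1°] uniform, h=6: full span → s += 6 → s = 6.0000
seg 2 [35.1°–62.1°] cycloidal, h=21: θ=50.5° here. β=15.4, B=27. 21·(0.5704 − sin(2π·0.5704)/(2π)) = 13.4079 → s = 19.4079

19.4079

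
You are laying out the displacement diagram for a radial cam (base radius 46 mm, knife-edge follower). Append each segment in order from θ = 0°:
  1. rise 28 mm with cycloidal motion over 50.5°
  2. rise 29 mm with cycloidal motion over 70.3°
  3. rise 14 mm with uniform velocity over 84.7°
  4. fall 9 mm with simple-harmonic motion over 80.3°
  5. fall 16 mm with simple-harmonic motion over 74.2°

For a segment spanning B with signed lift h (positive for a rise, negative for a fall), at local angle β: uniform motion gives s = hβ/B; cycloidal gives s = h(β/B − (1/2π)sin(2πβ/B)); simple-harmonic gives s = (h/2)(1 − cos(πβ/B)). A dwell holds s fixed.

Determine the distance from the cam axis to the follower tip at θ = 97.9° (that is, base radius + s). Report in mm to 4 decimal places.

seg 1 [0°–50.5°] cycloidal, h=28: full span → s += 28 → s = 28.0000
seg 2 [50.5°–120.8°] cycloidal, h=29: θ=97.9° here. β=47.4, B=70.3. 29·(0.6743 − sin(2π·0.6743)/(2π)) = 23.6559 → s = 51.6559
radial distance = base radius + s = 46 + 51.6559 = 97.6559

97.6559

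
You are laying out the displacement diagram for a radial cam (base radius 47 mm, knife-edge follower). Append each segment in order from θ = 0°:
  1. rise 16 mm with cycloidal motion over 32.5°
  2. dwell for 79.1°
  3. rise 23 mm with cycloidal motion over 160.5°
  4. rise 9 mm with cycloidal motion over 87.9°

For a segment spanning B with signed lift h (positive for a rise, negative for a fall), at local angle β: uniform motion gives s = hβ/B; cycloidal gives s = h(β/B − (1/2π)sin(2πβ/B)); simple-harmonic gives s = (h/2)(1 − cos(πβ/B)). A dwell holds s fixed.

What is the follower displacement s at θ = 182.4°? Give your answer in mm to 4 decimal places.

seg 1 [0°–32.5°] cycloidal, h=16: full span → s += 16 → s = 16.0000
seg 2 [32.5°–111.6°] dwell: s stays 16.0000
seg 3 [111.6°–272.1°] cycloidal, h=23: θ=182.4° here. β=70.8, B=160.5. 23·(0.4411 − sin(2π·0.4411)/(2π)) = 8.8223 → s = 24.8223

24.8223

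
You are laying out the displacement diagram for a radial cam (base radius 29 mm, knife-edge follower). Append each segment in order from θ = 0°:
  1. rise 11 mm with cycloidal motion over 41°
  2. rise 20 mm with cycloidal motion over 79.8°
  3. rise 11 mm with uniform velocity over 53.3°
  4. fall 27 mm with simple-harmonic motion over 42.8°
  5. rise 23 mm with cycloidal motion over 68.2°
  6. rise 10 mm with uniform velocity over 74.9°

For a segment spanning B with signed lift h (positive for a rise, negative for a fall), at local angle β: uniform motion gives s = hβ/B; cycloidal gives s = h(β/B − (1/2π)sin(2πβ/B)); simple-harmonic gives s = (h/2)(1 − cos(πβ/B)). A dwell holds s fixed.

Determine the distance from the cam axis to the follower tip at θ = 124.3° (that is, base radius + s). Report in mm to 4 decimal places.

seg 1 [0°–41°] cycloidal, h=11: full span → s += 11 → s = 11.0000
seg 2 [41°–120.8°] cycloidal, h=20: full span → s += 20 → s = 31.0000
seg 3 [120.8°–174.1°] uniform, h=11: θ=124.3° here. β=3.5, B=53.3. 11·3.5/53.3 = 0.7223 → s = 31.7223
radial distance = base radius + s = 29 + 31.7223 = 60.7223

60.7223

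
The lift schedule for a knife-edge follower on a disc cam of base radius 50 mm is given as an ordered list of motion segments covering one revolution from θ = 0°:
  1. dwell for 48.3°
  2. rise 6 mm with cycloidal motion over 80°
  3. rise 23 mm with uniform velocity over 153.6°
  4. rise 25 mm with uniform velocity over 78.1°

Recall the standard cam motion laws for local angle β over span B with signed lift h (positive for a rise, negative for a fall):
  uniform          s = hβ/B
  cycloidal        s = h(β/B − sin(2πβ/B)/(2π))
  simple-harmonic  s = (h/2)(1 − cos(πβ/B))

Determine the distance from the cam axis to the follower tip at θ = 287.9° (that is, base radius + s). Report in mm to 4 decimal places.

seg 1 [0°–48.3°] dwell: s stays 0.0000
seg 2 [48.3°–128.3°] cycloidal, h=6: full span → s += 6 → s = 6.0000
seg 3 [128.3°–281.9°] uniform, h=23: full span → s += 23 → s = 29.0000
seg 4 [281.9°–360°] uniform, h=25: θ=287.9° here. β=6, B=78.1. 25·6/78.1 = 1.9206 → s = 30.9206
radial distance = base radius + s = 50 + 30.9206 = 80.9206

80.9206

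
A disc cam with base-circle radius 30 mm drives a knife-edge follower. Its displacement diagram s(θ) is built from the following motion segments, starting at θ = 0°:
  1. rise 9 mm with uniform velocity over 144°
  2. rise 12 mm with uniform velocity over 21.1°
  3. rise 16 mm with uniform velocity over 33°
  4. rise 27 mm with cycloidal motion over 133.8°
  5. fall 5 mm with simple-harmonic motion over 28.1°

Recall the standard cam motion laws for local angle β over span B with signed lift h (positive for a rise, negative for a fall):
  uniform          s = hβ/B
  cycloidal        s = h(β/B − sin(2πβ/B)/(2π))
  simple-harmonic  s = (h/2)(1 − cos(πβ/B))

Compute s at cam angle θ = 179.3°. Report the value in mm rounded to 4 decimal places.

seg 1 [0°–144°] uniform, h=9: full span → s += 9 → s = 9.0000
seg 2 [144°–165.1°] uniform, h=12: full span → s += 12 → s = 21.0000
seg 3 [165.1°–198.1°] uniform, h=16: θ=179.3° here. β=14.2, B=33. 16·14.2/33 = 6.8848 → s = 27.8848

27.8848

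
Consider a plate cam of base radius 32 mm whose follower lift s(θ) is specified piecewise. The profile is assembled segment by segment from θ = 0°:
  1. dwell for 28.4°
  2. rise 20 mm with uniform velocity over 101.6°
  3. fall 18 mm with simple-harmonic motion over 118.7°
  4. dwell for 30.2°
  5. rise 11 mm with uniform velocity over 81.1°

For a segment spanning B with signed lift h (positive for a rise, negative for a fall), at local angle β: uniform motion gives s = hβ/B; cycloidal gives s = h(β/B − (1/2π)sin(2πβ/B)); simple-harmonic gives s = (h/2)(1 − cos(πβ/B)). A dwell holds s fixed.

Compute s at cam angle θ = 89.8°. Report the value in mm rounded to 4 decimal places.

seg 1 [0°–28.4°] dwell: s stays 0.0000
seg 2 [28.4°–130°] uniform, h=20: θ=89.8° here. β=61.4, B=101.6. 20·61.4/101.6 = 12.0866 → s = 12.0866

12.0866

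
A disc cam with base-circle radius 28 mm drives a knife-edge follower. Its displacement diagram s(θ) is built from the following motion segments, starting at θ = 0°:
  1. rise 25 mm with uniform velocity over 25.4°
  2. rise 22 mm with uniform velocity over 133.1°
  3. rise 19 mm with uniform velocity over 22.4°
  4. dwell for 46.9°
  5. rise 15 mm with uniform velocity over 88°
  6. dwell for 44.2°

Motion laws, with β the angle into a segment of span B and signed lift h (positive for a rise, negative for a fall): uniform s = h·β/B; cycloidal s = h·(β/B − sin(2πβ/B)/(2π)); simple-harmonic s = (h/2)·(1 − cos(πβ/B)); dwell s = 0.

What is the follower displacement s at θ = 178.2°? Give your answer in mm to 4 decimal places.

seg 1 [0°–25.4°] uniform, h=25: full span → s += 25 → s = 25.0000
seg 2 [25.4°–158.5°] uniform, h=22: full span → s += 22 → s = 47.0000
seg 3 [158.5°–180.9°] uniform, h=19: θ=178.2° here. β=19.7, B=22.4. 19·19.7/22.4 = 16.7098 → s = 63.7098

63.7098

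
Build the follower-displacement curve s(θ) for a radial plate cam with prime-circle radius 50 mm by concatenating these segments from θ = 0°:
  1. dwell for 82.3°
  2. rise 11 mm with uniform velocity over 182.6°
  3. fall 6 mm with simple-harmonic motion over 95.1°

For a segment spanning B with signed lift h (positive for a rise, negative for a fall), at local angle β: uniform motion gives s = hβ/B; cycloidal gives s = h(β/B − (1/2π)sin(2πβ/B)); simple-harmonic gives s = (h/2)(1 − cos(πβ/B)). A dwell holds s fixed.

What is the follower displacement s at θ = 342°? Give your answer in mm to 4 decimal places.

seg 1 [0°–82.3°] dwell: s stays 0.0000
seg 2 [82.3°–264.9°] uniform, h=11: full span → s += 11 → s = 11.0000
seg 3 [264.9°–360°] simple-harmonic, h=-6: θ=342° here. β=77.1, B=95.1. -6/2·(1 − cos(π·0.8107)) = -5.4851 → s = 5.5149

5.5149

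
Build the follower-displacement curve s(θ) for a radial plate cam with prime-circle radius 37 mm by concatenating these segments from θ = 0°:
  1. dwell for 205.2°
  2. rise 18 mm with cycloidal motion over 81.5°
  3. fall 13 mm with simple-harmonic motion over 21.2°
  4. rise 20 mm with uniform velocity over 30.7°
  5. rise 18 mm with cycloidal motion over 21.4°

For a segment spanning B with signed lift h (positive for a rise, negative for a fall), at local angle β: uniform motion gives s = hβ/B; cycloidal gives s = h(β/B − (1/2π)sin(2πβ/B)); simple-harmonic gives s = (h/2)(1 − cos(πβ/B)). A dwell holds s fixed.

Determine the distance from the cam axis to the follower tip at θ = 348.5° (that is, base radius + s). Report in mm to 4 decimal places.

seg 1 [0°–205.2°] dwell: s stays 0.0000
seg 2 [205.2°–286.7°] cycloidal, h=18: full span → s += 18 → s = 18.0000
seg 3 [286.7°–307.9°] simple-harmonic, h=-13: full span → s += -13 → s = 5.0000
seg 4 [307.9°–338.6°] uniform, h=20: full span → s += 20 → s = 25.0000
seg 5 [338.6°–360°] cycloidal, h=18: θ=348.5° here. β=9.9, B=21.4. 18·(0.4626 − sin(2π·0.4626)/(2π)) = 7.6604 → s = 32.6604
radial distance = base radius + s = 37 + 32.6604 = 69.6604

69.6604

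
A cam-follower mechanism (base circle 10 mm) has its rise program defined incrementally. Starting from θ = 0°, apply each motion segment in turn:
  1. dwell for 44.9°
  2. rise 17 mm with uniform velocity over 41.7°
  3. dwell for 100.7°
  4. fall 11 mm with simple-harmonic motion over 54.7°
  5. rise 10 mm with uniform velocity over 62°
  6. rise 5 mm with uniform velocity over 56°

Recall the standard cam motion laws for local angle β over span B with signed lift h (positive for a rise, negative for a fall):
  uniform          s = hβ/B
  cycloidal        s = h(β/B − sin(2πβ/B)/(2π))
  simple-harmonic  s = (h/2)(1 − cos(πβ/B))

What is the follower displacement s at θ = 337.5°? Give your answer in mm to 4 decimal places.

seg 1 [0°–44.9°] dwell: s stays 0.0000
seg 2 [44.9°–86.6°] uniform, h=17: full span → s += 17 → s = 17.0000
seg 3 [86.6°–187.3°] dwell: s stays 17.0000
seg 4 [187.3°–242°] simple-harmonic, h=-11: full span → s += -11 → s = 6.0000
seg 5 [242°–304°] uniform, h=10: full span → s += 10 → s = 16.0000
seg 6 [304°–360°] uniform, h=5: θ=337.5° here. β=33.5, B=56. 5·33.5/56 = 2.9911 → s = 18.9911

18.9911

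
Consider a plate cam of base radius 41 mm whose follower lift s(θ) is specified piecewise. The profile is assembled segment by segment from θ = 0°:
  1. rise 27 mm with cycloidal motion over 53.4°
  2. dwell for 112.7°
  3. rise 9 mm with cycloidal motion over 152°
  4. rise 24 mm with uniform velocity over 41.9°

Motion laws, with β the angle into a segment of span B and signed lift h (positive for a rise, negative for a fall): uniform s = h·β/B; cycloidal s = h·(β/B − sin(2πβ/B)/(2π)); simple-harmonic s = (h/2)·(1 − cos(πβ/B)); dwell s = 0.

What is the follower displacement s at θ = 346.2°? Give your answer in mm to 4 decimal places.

seg 1 [0°–53.4°] cycloidal, h=27: full span → s += 27 → s = 27.0000
seg 2 [53.4°–166.1°] dwell: s stays 27.0000
seg 3 [166.1°–318.1°] cycloidal, h=9: full span → s += 9 → s = 36.0000
seg 4 [318.1°–360°] uniform, h=24: θ=346.2° here. β=28.1, B=41.9. 24·28.1/41.9 = 16.0955 → s = 52.0955

52.0955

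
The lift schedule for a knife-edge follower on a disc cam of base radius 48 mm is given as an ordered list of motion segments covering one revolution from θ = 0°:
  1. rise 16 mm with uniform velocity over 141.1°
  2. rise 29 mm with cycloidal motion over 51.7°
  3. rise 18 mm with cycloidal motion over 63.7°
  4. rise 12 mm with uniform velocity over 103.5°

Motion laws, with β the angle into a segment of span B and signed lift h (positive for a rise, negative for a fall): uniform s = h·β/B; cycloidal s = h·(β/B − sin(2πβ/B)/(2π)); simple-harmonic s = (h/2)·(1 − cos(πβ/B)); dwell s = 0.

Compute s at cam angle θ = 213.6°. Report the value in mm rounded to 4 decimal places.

seg 1 [0°–141.1°] uniform, h=16: full span → s += 16 → s = 16.0000
seg 2 [141.1°–192.8°] cycloidal, h=29: full span → s += 29 → s = 45.0000
seg 3 [192.8°–256.5°] cycloidal, h=18: θ=213.6° here. β=20.8, B=63.7. 18·(0.3265 − sin(2π·0.3265)/(2π)) = 3.3376 → s = 48.3376

48.3376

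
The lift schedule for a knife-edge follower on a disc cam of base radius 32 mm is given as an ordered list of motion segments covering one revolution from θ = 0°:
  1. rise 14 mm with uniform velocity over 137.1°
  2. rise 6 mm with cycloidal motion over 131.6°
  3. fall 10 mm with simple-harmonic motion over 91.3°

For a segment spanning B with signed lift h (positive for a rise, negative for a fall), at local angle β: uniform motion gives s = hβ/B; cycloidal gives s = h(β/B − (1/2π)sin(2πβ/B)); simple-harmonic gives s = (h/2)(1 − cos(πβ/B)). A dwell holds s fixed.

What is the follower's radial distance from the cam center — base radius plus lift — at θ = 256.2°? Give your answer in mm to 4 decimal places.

seg 1 [0°–137.1°] uniform, h=14: full span → s += 14 → s = 14.0000
seg 2 [137.1°–268.7°] cycloidal, h=6: θ=256.2° here. β=119.1, B=131.6. 6·(0.9050 − sin(2π·0.9050)/(2π)) = 5.9668 → s = 19.9668
radial distance = base radius + s = 32 + 19.9668 = 51.9668

51.9668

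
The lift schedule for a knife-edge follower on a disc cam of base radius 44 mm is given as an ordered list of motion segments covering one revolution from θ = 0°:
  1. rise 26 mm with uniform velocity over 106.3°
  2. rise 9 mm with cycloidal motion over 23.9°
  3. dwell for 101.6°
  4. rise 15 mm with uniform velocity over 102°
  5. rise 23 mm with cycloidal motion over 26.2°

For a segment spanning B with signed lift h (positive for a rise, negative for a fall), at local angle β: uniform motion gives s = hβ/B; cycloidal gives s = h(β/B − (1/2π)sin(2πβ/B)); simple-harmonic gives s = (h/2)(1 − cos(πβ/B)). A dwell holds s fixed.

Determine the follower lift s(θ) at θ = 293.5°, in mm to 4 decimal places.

seg 1 [0°–106.3°] uniform, h=26: full span → s += 26 → s = 26.0000
seg 2 [106.3°–130.2°] cycloidal, h=9: full span → s += 9 → s = 35.0000
seg 3 [130.2°–231.8°] dwell: s stays 35.0000
seg 4 [231.8°–333.8°] uniform, h=15: θ=293.5° here. β=61.7, B=102. 15·61.7/102 = 9.0735 → s = 44.0735

44.0735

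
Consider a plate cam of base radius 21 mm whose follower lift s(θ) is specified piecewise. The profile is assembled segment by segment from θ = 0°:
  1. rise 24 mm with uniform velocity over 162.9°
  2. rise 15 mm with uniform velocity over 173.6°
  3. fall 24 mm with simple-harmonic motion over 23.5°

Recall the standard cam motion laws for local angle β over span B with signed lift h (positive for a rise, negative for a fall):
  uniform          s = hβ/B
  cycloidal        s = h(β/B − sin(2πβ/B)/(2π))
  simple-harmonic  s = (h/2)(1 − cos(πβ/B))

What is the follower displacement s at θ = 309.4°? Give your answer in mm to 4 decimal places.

seg 1 [0°–162.9°] uniform, h=24: full span → s += 24 → s = 24.0000
seg 2 [162.9°–336.5°] uniform, h=15: θ=309.4° here. β=146.5, B=173.6. 15·146.5/173.6 = 12.6584 → s = 36.6584

36.6584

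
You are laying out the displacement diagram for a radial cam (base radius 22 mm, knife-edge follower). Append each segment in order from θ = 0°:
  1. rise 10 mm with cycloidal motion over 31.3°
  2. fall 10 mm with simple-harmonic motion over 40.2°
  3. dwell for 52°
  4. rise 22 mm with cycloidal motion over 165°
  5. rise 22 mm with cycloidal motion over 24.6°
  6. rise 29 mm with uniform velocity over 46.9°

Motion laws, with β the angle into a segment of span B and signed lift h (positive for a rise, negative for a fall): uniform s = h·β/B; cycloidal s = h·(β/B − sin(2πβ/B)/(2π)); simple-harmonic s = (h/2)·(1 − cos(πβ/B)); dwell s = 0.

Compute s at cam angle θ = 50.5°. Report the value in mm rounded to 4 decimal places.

seg 1 [0°–31.3°] cycloidal, h=10: full span → s += 10 → s = 10.0000
seg 2 [31.3°–71.5°] simple-harmonic, h=-10: θ=50.5° here. β=19.2, B=40.2. -10/2·(1 − cos(π·0.4776)) = -4.6486 → s = 5.3514

5.3514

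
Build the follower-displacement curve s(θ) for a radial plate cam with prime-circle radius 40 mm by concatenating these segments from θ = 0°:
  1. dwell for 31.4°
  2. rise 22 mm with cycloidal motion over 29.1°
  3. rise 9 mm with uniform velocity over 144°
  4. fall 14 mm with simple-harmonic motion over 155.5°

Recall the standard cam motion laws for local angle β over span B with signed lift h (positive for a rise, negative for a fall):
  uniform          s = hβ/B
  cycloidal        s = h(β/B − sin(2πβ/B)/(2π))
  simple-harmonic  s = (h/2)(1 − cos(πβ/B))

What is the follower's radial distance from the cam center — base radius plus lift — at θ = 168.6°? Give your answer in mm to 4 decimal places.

seg 1 [0°–31.4°] dwell: s stays 0.0000
seg 2 [31.4°–60.5°] cycloidal, h=22: full span → s += 22 → s = 22.0000
seg 3 [60.5°–204.5°] uniform, h=9: θ=168.6° here. β=108.1, B=144. 9·108.1/144 = 6.7562 → s = 28.7563
radial distance = base radius + s = 40 + 28.7563 = 68.7563

68.7563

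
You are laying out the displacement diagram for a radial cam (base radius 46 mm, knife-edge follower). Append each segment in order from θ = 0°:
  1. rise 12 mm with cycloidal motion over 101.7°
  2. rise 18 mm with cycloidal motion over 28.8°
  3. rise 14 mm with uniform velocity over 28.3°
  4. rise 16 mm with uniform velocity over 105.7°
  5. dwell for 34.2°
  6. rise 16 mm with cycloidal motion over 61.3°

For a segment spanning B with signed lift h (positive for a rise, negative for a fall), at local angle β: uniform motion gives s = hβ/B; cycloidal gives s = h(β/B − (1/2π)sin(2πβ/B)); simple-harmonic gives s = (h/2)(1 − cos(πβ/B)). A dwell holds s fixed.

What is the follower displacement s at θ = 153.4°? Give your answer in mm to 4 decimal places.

seg 1 [0°–101.7°] cycloidal, h=12: full span → s += 12 → s = 12.0000
seg 2 [101.7°–130.5°] cycloidal, h=18: full span → s += 18 → s = 30.0000
seg 3 [130.5°–158.8°] uniform, h=14: θ=153.4° here. β=22.9, B=28.3. 14·22.9/28.3 = 11.3286 → s = 41.3286

41.3286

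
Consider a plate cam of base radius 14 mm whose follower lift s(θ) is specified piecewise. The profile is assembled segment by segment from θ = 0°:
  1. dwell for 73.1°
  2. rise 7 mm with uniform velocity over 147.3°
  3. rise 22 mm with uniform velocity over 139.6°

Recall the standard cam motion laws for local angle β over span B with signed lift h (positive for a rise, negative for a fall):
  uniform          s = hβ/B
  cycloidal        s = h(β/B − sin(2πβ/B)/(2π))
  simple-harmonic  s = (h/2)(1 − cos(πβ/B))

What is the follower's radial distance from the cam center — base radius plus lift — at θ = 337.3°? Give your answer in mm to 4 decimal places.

seg 1 [0°–73.1°] dwell: s stays 0.0000
seg 2 [73.1°–220.4°] uniform, h=7: full span → s += 7 → s = 7.0000
seg 3 [220.4°–360°] uniform, h=22: θ=337.3° here. β=116.9, B=139.6. 22·116.9/139.6 = 18.4226 → s = 25.4226
radial distance = base radius + s = 14 + 25.4226 = 39.4226

39.4226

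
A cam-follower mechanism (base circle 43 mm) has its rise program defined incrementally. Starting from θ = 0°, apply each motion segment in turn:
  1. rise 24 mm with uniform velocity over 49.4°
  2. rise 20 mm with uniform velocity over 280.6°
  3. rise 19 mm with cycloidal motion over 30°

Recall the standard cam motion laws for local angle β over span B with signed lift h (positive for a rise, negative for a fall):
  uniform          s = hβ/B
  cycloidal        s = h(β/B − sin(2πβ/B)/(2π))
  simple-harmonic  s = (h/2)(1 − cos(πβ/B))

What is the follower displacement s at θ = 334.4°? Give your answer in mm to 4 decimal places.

seg 1 [0°–49.4°] uniform, h=24: full span → s += 24 → s = 24.0000
seg 2 [49.4°–330°] uniform, h=20: full span → s += 20 → s = 44.0000
seg 3 [330°–360°] cycloidal, h=19: θ=334.4° here. β=4.4, B=30. 19·(0.1467 − sin(2π·0.1467)/(2π)) = 0.3780 → s = 44.3780

44.3780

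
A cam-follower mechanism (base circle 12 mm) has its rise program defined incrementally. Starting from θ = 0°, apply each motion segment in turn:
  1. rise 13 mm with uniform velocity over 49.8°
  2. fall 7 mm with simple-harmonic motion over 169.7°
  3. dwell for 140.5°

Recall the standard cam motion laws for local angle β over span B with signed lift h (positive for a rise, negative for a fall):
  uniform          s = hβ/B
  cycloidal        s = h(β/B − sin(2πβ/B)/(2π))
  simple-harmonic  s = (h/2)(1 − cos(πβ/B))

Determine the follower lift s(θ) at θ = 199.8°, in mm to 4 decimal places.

seg 1 [0°–49.8°] uniform, h=13: full span → s += 13 → s = 13.0000
seg 2 [49.8°–219.5°] simple-harmonic, h=-7: θ=199.8° here. β=150, B=169.7. -7/2·(1 − cos(π·0.8839)) = -6.7698 → s = 6.2302

6.2302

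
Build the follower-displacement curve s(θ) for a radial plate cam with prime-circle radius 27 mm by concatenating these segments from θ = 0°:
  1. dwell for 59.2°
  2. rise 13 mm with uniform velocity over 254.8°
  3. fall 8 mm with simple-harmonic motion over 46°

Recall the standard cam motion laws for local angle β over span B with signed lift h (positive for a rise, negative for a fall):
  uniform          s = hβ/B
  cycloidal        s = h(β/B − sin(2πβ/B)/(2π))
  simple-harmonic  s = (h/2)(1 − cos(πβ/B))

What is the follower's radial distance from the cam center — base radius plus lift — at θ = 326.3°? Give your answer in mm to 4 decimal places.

seg 1 [0°–59.2°] dwell: s stays 0.0000
seg 2 [59.2°–314°] uniform, h=13: full span → s += 13 → s = 13.0000
seg 3 [314°–360°] simple-harmonic, h=-8: θ=326.3° here. β=12.3, B=46. -8/2·(1 − cos(π·0.2674)) = -1.3303 → s = 11.6697
radial distance = base radius + s = 27 + 11.6697 = 38.6697

38.6697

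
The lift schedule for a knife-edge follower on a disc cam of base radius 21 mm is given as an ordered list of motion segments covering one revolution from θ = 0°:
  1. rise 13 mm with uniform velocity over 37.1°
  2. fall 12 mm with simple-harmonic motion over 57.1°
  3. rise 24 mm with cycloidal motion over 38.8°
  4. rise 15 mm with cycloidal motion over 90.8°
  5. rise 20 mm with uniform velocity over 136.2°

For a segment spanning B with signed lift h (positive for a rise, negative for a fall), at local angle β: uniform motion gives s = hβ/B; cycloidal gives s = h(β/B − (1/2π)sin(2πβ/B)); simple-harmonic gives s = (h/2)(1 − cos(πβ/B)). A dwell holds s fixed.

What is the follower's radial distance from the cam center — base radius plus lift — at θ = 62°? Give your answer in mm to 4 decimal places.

seg 1 [0°–37.1°] uniform, h=13: full span → s += 13 → s = 13.0000
seg 2 [37.1°–94.2°] simple-harmonic, h=-12: θ=62° here. β=24.9, B=57.1. -12/2·(1 − cos(π·0.4361)) = -4.8032 → s = 8.1968
radial distance = base radius + s = 21 + 8.1968 = 29.1968

29.1968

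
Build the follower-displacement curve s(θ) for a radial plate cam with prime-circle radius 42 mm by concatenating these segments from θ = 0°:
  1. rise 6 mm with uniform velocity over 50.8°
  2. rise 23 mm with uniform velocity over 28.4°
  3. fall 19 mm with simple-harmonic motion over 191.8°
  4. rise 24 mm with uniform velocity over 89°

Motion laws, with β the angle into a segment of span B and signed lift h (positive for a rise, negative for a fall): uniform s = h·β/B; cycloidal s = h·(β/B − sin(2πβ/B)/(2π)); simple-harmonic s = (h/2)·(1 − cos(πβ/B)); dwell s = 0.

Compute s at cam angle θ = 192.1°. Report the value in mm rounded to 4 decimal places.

seg 1 [0°–50.8°] uniform, h=6: full span → s += 6 → s = 6.0000
seg 2 [50.8°–79.2°] uniform, h=23: full span → s += 23 → s = 29.0000
seg 3 [79.2°–271°] simple-harmonic, h=-19: θ=192.1° here. β=112.9, B=191.8. -19/2·(1 − cos(π·0.5886)) = -12.1112 → s = 16.8888

16.8888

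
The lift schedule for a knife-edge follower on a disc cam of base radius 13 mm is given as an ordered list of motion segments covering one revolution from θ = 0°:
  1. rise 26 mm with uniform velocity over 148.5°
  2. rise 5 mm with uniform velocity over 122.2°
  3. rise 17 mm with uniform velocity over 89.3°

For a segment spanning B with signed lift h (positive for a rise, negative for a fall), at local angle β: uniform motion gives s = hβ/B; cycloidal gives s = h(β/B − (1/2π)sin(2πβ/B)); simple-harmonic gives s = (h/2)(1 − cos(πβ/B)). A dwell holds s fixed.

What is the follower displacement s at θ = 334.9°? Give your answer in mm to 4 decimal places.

seg 1 [0°–148.5°] uniform, h=26: full span → s += 26 → s = 26.0000
seg 2 [148.5°–270.7°] uniform, h=5: full span → s += 5 → s = 31.0000
seg 3 [270.7°–360°] uniform, h=17: θ=334.9° here. β=64.2, B=89.3. 17·64.2/89.3 = 12.2217 → s = 43.2217

43.2217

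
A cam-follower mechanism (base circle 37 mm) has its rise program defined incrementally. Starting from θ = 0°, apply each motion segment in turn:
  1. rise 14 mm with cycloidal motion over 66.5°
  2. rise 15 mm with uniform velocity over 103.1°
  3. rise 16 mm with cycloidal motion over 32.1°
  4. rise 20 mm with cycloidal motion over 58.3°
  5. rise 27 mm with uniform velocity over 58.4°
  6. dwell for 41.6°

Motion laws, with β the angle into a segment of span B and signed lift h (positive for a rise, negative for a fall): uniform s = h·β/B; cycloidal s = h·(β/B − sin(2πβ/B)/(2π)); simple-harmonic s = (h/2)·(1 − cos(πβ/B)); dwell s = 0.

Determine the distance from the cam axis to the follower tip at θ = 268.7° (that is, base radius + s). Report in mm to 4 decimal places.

seg 1 [0°–66.5°] cycloidal, h=14: full span → s += 14 → s = 14.0000
seg 2 [66.5°–169.6°] uniform, h=15: full span → s += 15 → s = 29.0000
seg 3 [169.6°–201.7°] cycloidal, h=16: full span → s += 16 → s = 45.0000
seg 4 [201.7°–260°] cycloidal, h=20: full span → s += 20 → s = 65.0000
seg 5 [260°–318.4°] uniform, h=27: θ=268.7° here. β=8.7, B=58.4. 27·8.7/58.4 = 4.0223 → s = 69.0223
radial distance = base radius + s = 37 + 69.0223 = 106.0223

106.0223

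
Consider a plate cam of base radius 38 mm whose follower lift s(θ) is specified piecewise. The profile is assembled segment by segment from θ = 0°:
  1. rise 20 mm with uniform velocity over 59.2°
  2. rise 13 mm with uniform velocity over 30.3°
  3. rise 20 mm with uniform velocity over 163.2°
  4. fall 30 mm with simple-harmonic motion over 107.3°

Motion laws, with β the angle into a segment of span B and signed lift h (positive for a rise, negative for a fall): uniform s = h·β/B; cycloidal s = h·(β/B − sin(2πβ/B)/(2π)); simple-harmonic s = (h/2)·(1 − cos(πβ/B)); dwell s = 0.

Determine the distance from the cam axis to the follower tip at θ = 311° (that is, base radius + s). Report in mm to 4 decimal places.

seg 1 [0°–59.2°] uniform, h=20: full span → s += 20 → s = 20.0000
seg 2 [59.2°–89.5°] uniform, h=13: full span → s += 13 → s = 33.0000
seg 3 [89.5°–252.7°] uniform, h=20: full span → s += 20 → s = 53.0000
seg 4 [252.7°–360°] simple-harmonic, h=-30: θ=311° here. β=58.3, B=107.3. -30/2·(1 − cos(π·0.5433)) = -17.0359 → s = 35.9641
radial distance = base radius + s = 38 + 35.9641 = 73.9641

73.9641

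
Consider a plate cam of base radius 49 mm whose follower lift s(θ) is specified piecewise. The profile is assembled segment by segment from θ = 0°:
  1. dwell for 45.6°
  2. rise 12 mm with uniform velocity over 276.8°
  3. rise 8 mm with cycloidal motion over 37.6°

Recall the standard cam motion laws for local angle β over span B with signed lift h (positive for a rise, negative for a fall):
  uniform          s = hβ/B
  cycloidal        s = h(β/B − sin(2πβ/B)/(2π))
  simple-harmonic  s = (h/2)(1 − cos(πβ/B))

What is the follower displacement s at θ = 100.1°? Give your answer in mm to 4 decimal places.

seg 1 [0°–45.6°] dwell: s stays 0.0000
seg 2 [45.6°–322.4°] uniform, h=12: θ=100.1° here. β=54.5, B=276.8. 12·54.5/276.8 = 2.3627 → s = 2.3627

2.3627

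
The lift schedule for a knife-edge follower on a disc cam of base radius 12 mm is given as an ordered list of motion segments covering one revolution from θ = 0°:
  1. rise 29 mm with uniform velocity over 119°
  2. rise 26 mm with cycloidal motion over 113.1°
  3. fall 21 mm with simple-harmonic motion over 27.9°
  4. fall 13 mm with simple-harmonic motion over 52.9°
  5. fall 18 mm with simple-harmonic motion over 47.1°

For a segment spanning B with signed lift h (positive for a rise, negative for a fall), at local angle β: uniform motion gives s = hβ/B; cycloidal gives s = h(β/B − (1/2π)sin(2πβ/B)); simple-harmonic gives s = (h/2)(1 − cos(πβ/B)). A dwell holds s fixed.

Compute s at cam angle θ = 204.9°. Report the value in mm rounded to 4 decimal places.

seg 1 [0°–119°] uniform, h=29: full span → s += 29 → s = 29.0000
seg 2 [119°–232.1°] cycloidal, h=26: θ=204.9° here. β=85.9, B=113.1. 26·(0.7595 − sin(2π·0.7595)/(2π)) = 23.8778 → s = 52.8778

52.8778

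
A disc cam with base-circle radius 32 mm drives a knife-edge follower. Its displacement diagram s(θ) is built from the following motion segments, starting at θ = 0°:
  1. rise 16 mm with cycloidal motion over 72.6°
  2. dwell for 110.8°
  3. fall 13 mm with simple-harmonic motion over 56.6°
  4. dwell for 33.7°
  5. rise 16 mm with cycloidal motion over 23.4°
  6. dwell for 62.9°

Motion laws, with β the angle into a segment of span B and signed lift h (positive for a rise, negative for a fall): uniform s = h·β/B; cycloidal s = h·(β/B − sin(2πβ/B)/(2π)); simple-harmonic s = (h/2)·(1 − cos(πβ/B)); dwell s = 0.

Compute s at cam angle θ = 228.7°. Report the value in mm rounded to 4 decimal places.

seg 1 [0°–72.6°] cycloidal, h=16: full span → s += 16 → s = 16.0000
seg 2 [72.6°–183.4°] dwell: s stays 16.0000
seg 3 [183.4°–240°] simple-harmonic, h=-13: θ=228.7° here. β=45.3, B=56.6. -13/2·(1 − cos(π·0.8004)) = -11.7628 → s = 4.2372

4.2372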